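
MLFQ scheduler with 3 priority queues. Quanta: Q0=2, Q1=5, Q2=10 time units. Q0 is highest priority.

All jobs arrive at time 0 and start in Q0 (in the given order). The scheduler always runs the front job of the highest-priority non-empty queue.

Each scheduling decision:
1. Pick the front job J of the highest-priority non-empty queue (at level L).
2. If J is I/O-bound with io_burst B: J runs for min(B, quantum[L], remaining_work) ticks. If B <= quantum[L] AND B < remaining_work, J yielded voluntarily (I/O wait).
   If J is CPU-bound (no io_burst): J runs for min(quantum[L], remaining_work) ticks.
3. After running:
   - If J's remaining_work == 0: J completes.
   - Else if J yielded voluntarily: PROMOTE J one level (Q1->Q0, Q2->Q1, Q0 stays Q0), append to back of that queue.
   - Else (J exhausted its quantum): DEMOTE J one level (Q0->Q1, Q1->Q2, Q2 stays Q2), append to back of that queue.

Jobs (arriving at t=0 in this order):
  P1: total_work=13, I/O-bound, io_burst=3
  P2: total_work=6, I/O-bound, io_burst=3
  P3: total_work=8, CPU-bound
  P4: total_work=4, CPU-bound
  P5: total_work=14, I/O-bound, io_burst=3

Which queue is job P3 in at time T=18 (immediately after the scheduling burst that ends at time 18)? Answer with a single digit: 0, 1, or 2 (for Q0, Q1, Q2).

Answer: 1

Derivation:
t=0-2: P1@Q0 runs 2, rem=11, quantum used, demote→Q1. Q0=[P2,P3,P4,P5] Q1=[P1] Q2=[]
t=2-4: P2@Q0 runs 2, rem=4, quantum used, demote→Q1. Q0=[P3,P4,P5] Q1=[P1,P2] Q2=[]
t=4-6: P3@Q0 runs 2, rem=6, quantum used, demote→Q1. Q0=[P4,P5] Q1=[P1,P2,P3] Q2=[]
t=6-8: P4@Q0 runs 2, rem=2, quantum used, demote→Q1. Q0=[P5] Q1=[P1,P2,P3,P4] Q2=[]
t=8-10: P5@Q0 runs 2, rem=12, quantum used, demote→Q1. Q0=[] Q1=[P1,P2,P3,P4,P5] Q2=[]
t=10-13: P1@Q1 runs 3, rem=8, I/O yield, promote→Q0. Q0=[P1] Q1=[P2,P3,P4,P5] Q2=[]
t=13-15: P1@Q0 runs 2, rem=6, quantum used, demote→Q1. Q0=[] Q1=[P2,P3,P4,P5,P1] Q2=[]
t=15-18: P2@Q1 runs 3, rem=1, I/O yield, promote→Q0. Q0=[P2] Q1=[P3,P4,P5,P1] Q2=[]
t=18-19: P2@Q0 runs 1, rem=0, completes. Q0=[] Q1=[P3,P4,P5,P1] Q2=[]
t=19-24: P3@Q1 runs 5, rem=1, quantum used, demote→Q2. Q0=[] Q1=[P4,P5,P1] Q2=[P3]
t=24-26: P4@Q1 runs 2, rem=0, completes. Q0=[] Q1=[P5,P1] Q2=[P3]
t=26-29: P5@Q1 runs 3, rem=9, I/O yield, promote→Q0. Q0=[P5] Q1=[P1] Q2=[P3]
t=29-31: P5@Q0 runs 2, rem=7, quantum used, demote→Q1. Q0=[] Q1=[P1,P5] Q2=[P3]
t=31-34: P1@Q1 runs 3, rem=3, I/O yield, promote→Q0. Q0=[P1] Q1=[P5] Q2=[P3]
t=34-36: P1@Q0 runs 2, rem=1, quantum used, demote→Q1. Q0=[] Q1=[P5,P1] Q2=[P3]
t=36-39: P5@Q1 runs 3, rem=4, I/O yield, promote→Q0. Q0=[P5] Q1=[P1] Q2=[P3]
t=39-41: P5@Q0 runs 2, rem=2, quantum used, demote→Q1. Q0=[] Q1=[P1,P5] Q2=[P3]
t=41-42: P1@Q1 runs 1, rem=0, completes. Q0=[] Q1=[P5] Q2=[P3]
t=42-44: P5@Q1 runs 2, rem=0, completes. Q0=[] Q1=[] Q2=[P3]
t=44-45: P3@Q2 runs 1, rem=0, completes. Q0=[] Q1=[] Q2=[]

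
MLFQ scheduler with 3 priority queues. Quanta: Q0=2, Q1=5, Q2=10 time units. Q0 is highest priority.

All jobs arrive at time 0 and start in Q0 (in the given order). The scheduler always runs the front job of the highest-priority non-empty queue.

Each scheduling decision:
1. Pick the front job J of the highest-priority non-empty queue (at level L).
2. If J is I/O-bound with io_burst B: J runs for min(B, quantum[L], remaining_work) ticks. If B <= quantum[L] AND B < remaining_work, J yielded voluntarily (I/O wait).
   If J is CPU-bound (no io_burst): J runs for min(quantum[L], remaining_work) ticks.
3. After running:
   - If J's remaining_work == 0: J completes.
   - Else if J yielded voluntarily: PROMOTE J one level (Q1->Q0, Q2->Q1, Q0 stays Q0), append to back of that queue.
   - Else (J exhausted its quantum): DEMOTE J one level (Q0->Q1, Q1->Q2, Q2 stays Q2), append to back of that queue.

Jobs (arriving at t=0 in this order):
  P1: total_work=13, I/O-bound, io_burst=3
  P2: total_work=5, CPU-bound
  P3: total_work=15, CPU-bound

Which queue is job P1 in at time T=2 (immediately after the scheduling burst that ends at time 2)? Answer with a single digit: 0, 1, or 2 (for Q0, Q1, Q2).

t=0-2: P1@Q0 runs 2, rem=11, quantum used, demote→Q1. Q0=[P2,P3] Q1=[P1] Q2=[]
t=2-4: P2@Q0 runs 2, rem=3, quantum used, demote→Q1. Q0=[P3] Q1=[P1,P2] Q2=[]
t=4-6: P3@Q0 runs 2, rem=13, quantum used, demote→Q1. Q0=[] Q1=[P1,P2,P3] Q2=[]
t=6-9: P1@Q1 runs 3, rem=8, I/O yield, promote→Q0. Q0=[P1] Q1=[P2,P3] Q2=[]
t=9-11: P1@Q0 runs 2, rem=6, quantum used, demote→Q1. Q0=[] Q1=[P2,P3,P1] Q2=[]
t=11-14: P2@Q1 runs 3, rem=0, completes. Q0=[] Q1=[P3,P1] Q2=[]
t=14-19: P3@Q1 runs 5, rem=8, quantum used, demote→Q2. Q0=[] Q1=[P1] Q2=[P3]
t=19-22: P1@Q1 runs 3, rem=3, I/O yield, promote→Q0. Q0=[P1] Q1=[] Q2=[P3]
t=22-24: P1@Q0 runs 2, rem=1, quantum used, demote→Q1. Q0=[] Q1=[P1] Q2=[P3]
t=24-25: P1@Q1 runs 1, rem=0, completes. Q0=[] Q1=[] Q2=[P3]
t=25-33: P3@Q2 runs 8, rem=0, completes. Q0=[] Q1=[] Q2=[]

Answer: 1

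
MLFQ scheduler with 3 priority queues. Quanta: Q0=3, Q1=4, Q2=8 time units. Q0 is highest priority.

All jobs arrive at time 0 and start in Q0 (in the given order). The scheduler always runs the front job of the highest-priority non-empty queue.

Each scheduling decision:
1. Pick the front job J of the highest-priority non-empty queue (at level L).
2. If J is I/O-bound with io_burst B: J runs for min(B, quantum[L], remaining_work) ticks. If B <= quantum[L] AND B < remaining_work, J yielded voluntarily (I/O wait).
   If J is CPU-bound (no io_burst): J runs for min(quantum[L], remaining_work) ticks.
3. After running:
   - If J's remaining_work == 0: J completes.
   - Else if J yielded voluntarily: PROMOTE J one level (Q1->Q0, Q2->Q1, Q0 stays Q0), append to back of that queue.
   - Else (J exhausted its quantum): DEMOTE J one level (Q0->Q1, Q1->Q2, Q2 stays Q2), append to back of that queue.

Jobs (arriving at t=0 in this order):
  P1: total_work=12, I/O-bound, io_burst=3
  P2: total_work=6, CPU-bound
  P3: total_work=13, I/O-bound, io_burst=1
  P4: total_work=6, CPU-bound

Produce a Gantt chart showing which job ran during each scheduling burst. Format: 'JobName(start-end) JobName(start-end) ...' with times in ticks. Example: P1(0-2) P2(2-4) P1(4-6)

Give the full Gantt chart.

t=0-3: P1@Q0 runs 3, rem=9, I/O yield, promote→Q0. Q0=[P2,P3,P4,P1] Q1=[] Q2=[]
t=3-6: P2@Q0 runs 3, rem=3, quantum used, demote→Q1. Q0=[P3,P4,P1] Q1=[P2] Q2=[]
t=6-7: P3@Q0 runs 1, rem=12, I/O yield, promote→Q0. Q0=[P4,P1,P3] Q1=[P2] Q2=[]
t=7-10: P4@Q0 runs 3, rem=3, quantum used, demote→Q1. Q0=[P1,P3] Q1=[P2,P4] Q2=[]
t=10-13: P1@Q0 runs 3, rem=6, I/O yield, promote→Q0. Q0=[P3,P1] Q1=[P2,P4] Q2=[]
t=13-14: P3@Q0 runs 1, rem=11, I/O yield, promote→Q0. Q0=[P1,P3] Q1=[P2,P4] Q2=[]
t=14-17: P1@Q0 runs 3, rem=3, I/O yield, promote→Q0. Q0=[P3,P1] Q1=[P2,P4] Q2=[]
t=17-18: P3@Q0 runs 1, rem=10, I/O yield, promote→Q0. Q0=[P1,P3] Q1=[P2,P4] Q2=[]
t=18-21: P1@Q0 runs 3, rem=0, completes. Q0=[P3] Q1=[P2,P4] Q2=[]
t=21-22: P3@Q0 runs 1, rem=9, I/O yield, promote→Q0. Q0=[P3] Q1=[P2,P4] Q2=[]
t=22-23: P3@Q0 runs 1, rem=8, I/O yield, promote→Q0. Q0=[P3] Q1=[P2,P4] Q2=[]
t=23-24: P3@Q0 runs 1, rem=7, I/O yield, promote→Q0. Q0=[P3] Q1=[P2,P4] Q2=[]
t=24-25: P3@Q0 runs 1, rem=6, I/O yield, promote→Q0. Q0=[P3] Q1=[P2,P4] Q2=[]
t=25-26: P3@Q0 runs 1, rem=5, I/O yield, promote→Q0. Q0=[P3] Q1=[P2,P4] Q2=[]
t=26-27: P3@Q0 runs 1, rem=4, I/O yield, promote→Q0. Q0=[P3] Q1=[P2,P4] Q2=[]
t=27-28: P3@Q0 runs 1, rem=3, I/O yield, promote→Q0. Q0=[P3] Q1=[P2,P4] Q2=[]
t=28-29: P3@Q0 runs 1, rem=2, I/O yield, promote→Q0. Q0=[P3] Q1=[P2,P4] Q2=[]
t=29-30: P3@Q0 runs 1, rem=1, I/O yield, promote→Q0. Q0=[P3] Q1=[P2,P4] Q2=[]
t=30-31: P3@Q0 runs 1, rem=0, completes. Q0=[] Q1=[P2,P4] Q2=[]
t=31-34: P2@Q1 runs 3, rem=0, completes. Q0=[] Q1=[P4] Q2=[]
t=34-37: P4@Q1 runs 3, rem=0, completes. Q0=[] Q1=[] Q2=[]

Answer: P1(0-3) P2(3-6) P3(6-7) P4(7-10) P1(10-13) P3(13-14) P1(14-17) P3(17-18) P1(18-21) P3(21-22) P3(22-23) P3(23-24) P3(24-25) P3(25-26) P3(26-27) P3(27-28) P3(28-29) P3(29-30) P3(30-31) P2(31-34) P4(34-37)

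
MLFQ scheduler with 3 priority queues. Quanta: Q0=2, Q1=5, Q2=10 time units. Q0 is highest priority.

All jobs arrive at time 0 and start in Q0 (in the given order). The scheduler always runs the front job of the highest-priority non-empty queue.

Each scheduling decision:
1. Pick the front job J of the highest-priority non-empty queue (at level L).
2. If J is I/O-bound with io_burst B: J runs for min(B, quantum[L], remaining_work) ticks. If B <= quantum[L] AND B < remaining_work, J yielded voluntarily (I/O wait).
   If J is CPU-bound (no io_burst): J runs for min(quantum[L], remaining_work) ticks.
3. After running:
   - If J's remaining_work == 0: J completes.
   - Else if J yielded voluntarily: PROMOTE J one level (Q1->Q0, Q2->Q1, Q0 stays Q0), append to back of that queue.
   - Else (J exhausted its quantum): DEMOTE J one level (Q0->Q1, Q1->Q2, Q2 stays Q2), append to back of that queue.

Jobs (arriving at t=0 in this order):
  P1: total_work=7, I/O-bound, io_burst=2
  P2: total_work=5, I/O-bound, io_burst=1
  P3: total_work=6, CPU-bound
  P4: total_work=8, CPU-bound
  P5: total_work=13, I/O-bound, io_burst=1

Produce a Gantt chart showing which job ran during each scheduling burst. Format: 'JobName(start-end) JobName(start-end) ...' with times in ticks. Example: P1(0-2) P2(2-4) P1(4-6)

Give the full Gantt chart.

t=0-2: P1@Q0 runs 2, rem=5, I/O yield, promote→Q0. Q0=[P2,P3,P4,P5,P1] Q1=[] Q2=[]
t=2-3: P2@Q0 runs 1, rem=4, I/O yield, promote→Q0. Q0=[P3,P4,P5,P1,P2] Q1=[] Q2=[]
t=3-5: P3@Q0 runs 2, rem=4, quantum used, demote→Q1. Q0=[P4,P5,P1,P2] Q1=[P3] Q2=[]
t=5-7: P4@Q0 runs 2, rem=6, quantum used, demote→Q1. Q0=[P5,P1,P2] Q1=[P3,P4] Q2=[]
t=7-8: P5@Q0 runs 1, rem=12, I/O yield, promote→Q0. Q0=[P1,P2,P5] Q1=[P3,P4] Q2=[]
t=8-10: P1@Q0 runs 2, rem=3, I/O yield, promote→Q0. Q0=[P2,P5,P1] Q1=[P3,P4] Q2=[]
t=10-11: P2@Q0 runs 1, rem=3, I/O yield, promote→Q0. Q0=[P5,P1,P2] Q1=[P3,P4] Q2=[]
t=11-12: P5@Q0 runs 1, rem=11, I/O yield, promote→Q0. Q0=[P1,P2,P5] Q1=[P3,P4] Q2=[]
t=12-14: P1@Q0 runs 2, rem=1, I/O yield, promote→Q0. Q0=[P2,P5,P1] Q1=[P3,P4] Q2=[]
t=14-15: P2@Q0 runs 1, rem=2, I/O yield, promote→Q0. Q0=[P5,P1,P2] Q1=[P3,P4] Q2=[]
t=15-16: P5@Q0 runs 1, rem=10, I/O yield, promote→Q0. Q0=[P1,P2,P5] Q1=[P3,P4] Q2=[]
t=16-17: P1@Q0 runs 1, rem=0, completes. Q0=[P2,P5] Q1=[P3,P4] Q2=[]
t=17-18: P2@Q0 runs 1, rem=1, I/O yield, promote→Q0. Q0=[P5,P2] Q1=[P3,P4] Q2=[]
t=18-19: P5@Q0 runs 1, rem=9, I/O yield, promote→Q0. Q0=[P2,P5] Q1=[P3,P4] Q2=[]
t=19-20: P2@Q0 runs 1, rem=0, completes. Q0=[P5] Q1=[P3,P4] Q2=[]
t=20-21: P5@Q0 runs 1, rem=8, I/O yield, promote→Q0. Q0=[P5] Q1=[P3,P4] Q2=[]
t=21-22: P5@Q0 runs 1, rem=7, I/O yield, promote→Q0. Q0=[P5] Q1=[P3,P4] Q2=[]
t=22-23: P5@Q0 runs 1, rem=6, I/O yield, promote→Q0. Q0=[P5] Q1=[P3,P4] Q2=[]
t=23-24: P5@Q0 runs 1, rem=5, I/O yield, promote→Q0. Q0=[P5] Q1=[P3,P4] Q2=[]
t=24-25: P5@Q0 runs 1, rem=4, I/O yield, promote→Q0. Q0=[P5] Q1=[P3,P4] Q2=[]
t=25-26: P5@Q0 runs 1, rem=3, I/O yield, promote→Q0. Q0=[P5] Q1=[P3,P4] Q2=[]
t=26-27: P5@Q0 runs 1, rem=2, I/O yield, promote→Q0. Q0=[P5] Q1=[P3,P4] Q2=[]
t=27-28: P5@Q0 runs 1, rem=1, I/O yield, promote→Q0. Q0=[P5] Q1=[P3,P4] Q2=[]
t=28-29: P5@Q0 runs 1, rem=0, completes. Q0=[] Q1=[P3,P4] Q2=[]
t=29-33: P3@Q1 runs 4, rem=0, completes. Q0=[] Q1=[P4] Q2=[]
t=33-38: P4@Q1 runs 5, rem=1, quantum used, demote→Q2. Q0=[] Q1=[] Q2=[P4]
t=38-39: P4@Q2 runs 1, rem=0, completes. Q0=[] Q1=[] Q2=[]

Answer: P1(0-2) P2(2-3) P3(3-5) P4(5-7) P5(7-8) P1(8-10) P2(10-11) P5(11-12) P1(12-14) P2(14-15) P5(15-16) P1(16-17) P2(17-18) P5(18-19) P2(19-20) P5(20-21) P5(21-22) P5(22-23) P5(23-24) P5(24-25) P5(25-26) P5(26-27) P5(27-28) P5(28-29) P3(29-33) P4(33-38) P4(38-39)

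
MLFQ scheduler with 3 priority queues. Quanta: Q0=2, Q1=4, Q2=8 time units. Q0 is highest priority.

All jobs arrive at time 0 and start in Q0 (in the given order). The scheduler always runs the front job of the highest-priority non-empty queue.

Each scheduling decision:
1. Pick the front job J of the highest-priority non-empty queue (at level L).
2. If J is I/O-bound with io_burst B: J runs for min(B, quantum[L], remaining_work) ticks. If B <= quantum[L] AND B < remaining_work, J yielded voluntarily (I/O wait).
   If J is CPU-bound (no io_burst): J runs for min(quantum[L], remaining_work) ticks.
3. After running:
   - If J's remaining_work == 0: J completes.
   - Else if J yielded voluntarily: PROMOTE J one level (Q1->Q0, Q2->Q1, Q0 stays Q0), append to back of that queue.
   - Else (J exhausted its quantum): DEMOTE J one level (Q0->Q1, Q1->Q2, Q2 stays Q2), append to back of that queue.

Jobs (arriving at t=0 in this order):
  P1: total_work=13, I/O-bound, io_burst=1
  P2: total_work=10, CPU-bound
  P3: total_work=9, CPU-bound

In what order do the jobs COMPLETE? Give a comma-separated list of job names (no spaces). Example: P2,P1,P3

Answer: P1,P2,P3

Derivation:
t=0-1: P1@Q0 runs 1, rem=12, I/O yield, promote→Q0. Q0=[P2,P3,P1] Q1=[] Q2=[]
t=1-3: P2@Q0 runs 2, rem=8, quantum used, demote→Q1. Q0=[P3,P1] Q1=[P2] Q2=[]
t=3-5: P3@Q0 runs 2, rem=7, quantum used, demote→Q1. Q0=[P1] Q1=[P2,P3] Q2=[]
t=5-6: P1@Q0 runs 1, rem=11, I/O yield, promote→Q0. Q0=[P1] Q1=[P2,P3] Q2=[]
t=6-7: P1@Q0 runs 1, rem=10, I/O yield, promote→Q0. Q0=[P1] Q1=[P2,P3] Q2=[]
t=7-8: P1@Q0 runs 1, rem=9, I/O yield, promote→Q0. Q0=[P1] Q1=[P2,P3] Q2=[]
t=8-9: P1@Q0 runs 1, rem=8, I/O yield, promote→Q0. Q0=[P1] Q1=[P2,P3] Q2=[]
t=9-10: P1@Q0 runs 1, rem=7, I/O yield, promote→Q0. Q0=[P1] Q1=[P2,P3] Q2=[]
t=10-11: P1@Q0 runs 1, rem=6, I/O yield, promote→Q0. Q0=[P1] Q1=[P2,P3] Q2=[]
t=11-12: P1@Q0 runs 1, rem=5, I/O yield, promote→Q0. Q0=[P1] Q1=[P2,P3] Q2=[]
t=12-13: P1@Q0 runs 1, rem=4, I/O yield, promote→Q0. Q0=[P1] Q1=[P2,P3] Q2=[]
t=13-14: P1@Q0 runs 1, rem=3, I/O yield, promote→Q0. Q0=[P1] Q1=[P2,P3] Q2=[]
t=14-15: P1@Q0 runs 1, rem=2, I/O yield, promote→Q0. Q0=[P1] Q1=[P2,P3] Q2=[]
t=15-16: P1@Q0 runs 1, rem=1, I/O yield, promote→Q0. Q0=[P1] Q1=[P2,P3] Q2=[]
t=16-17: P1@Q0 runs 1, rem=0, completes. Q0=[] Q1=[P2,P3] Q2=[]
t=17-21: P2@Q1 runs 4, rem=4, quantum used, demote→Q2. Q0=[] Q1=[P3] Q2=[P2]
t=21-25: P3@Q1 runs 4, rem=3, quantum used, demote→Q2. Q0=[] Q1=[] Q2=[P2,P3]
t=25-29: P2@Q2 runs 4, rem=0, completes. Q0=[] Q1=[] Q2=[P3]
t=29-32: P3@Q2 runs 3, rem=0, completes. Q0=[] Q1=[] Q2=[]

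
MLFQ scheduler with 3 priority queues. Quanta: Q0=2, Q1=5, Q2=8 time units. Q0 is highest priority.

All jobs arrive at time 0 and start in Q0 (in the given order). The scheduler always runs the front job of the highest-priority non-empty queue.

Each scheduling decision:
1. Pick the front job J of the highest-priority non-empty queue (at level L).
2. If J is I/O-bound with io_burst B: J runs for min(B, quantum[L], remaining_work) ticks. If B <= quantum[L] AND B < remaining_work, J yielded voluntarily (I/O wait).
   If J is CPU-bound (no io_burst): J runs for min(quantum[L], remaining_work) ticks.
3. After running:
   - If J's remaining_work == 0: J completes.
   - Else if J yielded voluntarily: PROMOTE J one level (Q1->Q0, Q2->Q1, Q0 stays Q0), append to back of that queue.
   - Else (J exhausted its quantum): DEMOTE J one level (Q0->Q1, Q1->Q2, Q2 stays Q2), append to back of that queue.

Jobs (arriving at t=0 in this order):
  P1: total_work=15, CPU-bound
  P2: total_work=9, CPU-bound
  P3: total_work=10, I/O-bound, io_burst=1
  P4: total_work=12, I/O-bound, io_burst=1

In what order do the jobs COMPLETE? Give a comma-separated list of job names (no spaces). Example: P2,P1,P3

Answer: P3,P4,P1,P2

Derivation:
t=0-2: P1@Q0 runs 2, rem=13, quantum used, demote→Q1. Q0=[P2,P3,P4] Q1=[P1] Q2=[]
t=2-4: P2@Q0 runs 2, rem=7, quantum used, demote→Q1. Q0=[P3,P4] Q1=[P1,P2] Q2=[]
t=4-5: P3@Q0 runs 1, rem=9, I/O yield, promote→Q0. Q0=[P4,P3] Q1=[P1,P2] Q2=[]
t=5-6: P4@Q0 runs 1, rem=11, I/O yield, promote→Q0. Q0=[P3,P4] Q1=[P1,P2] Q2=[]
t=6-7: P3@Q0 runs 1, rem=8, I/O yield, promote→Q0. Q0=[P4,P3] Q1=[P1,P2] Q2=[]
t=7-8: P4@Q0 runs 1, rem=10, I/O yield, promote→Q0. Q0=[P3,P4] Q1=[P1,P2] Q2=[]
t=8-9: P3@Q0 runs 1, rem=7, I/O yield, promote→Q0. Q0=[P4,P3] Q1=[P1,P2] Q2=[]
t=9-10: P4@Q0 runs 1, rem=9, I/O yield, promote→Q0. Q0=[P3,P4] Q1=[P1,P2] Q2=[]
t=10-11: P3@Q0 runs 1, rem=6, I/O yield, promote→Q0. Q0=[P4,P3] Q1=[P1,P2] Q2=[]
t=11-12: P4@Q0 runs 1, rem=8, I/O yield, promote→Q0. Q0=[P3,P4] Q1=[P1,P2] Q2=[]
t=12-13: P3@Q0 runs 1, rem=5, I/O yield, promote→Q0. Q0=[P4,P3] Q1=[P1,P2] Q2=[]
t=13-14: P4@Q0 runs 1, rem=7, I/O yield, promote→Q0. Q0=[P3,P4] Q1=[P1,P2] Q2=[]
t=14-15: P3@Q0 runs 1, rem=4, I/O yield, promote→Q0. Q0=[P4,P3] Q1=[P1,P2] Q2=[]
t=15-16: P4@Q0 runs 1, rem=6, I/O yield, promote→Q0. Q0=[P3,P4] Q1=[P1,P2] Q2=[]
t=16-17: P3@Q0 runs 1, rem=3, I/O yield, promote→Q0. Q0=[P4,P3] Q1=[P1,P2] Q2=[]
t=17-18: P4@Q0 runs 1, rem=5, I/O yield, promote→Q0. Q0=[P3,P4] Q1=[P1,P2] Q2=[]
t=18-19: P3@Q0 runs 1, rem=2, I/O yield, promote→Q0. Q0=[P4,P3] Q1=[P1,P2] Q2=[]
t=19-20: P4@Q0 runs 1, rem=4, I/O yield, promote→Q0. Q0=[P3,P4] Q1=[P1,P2] Q2=[]
t=20-21: P3@Q0 runs 1, rem=1, I/O yield, promote→Q0. Q0=[P4,P3] Q1=[P1,P2] Q2=[]
t=21-22: P4@Q0 runs 1, rem=3, I/O yield, promote→Q0. Q0=[P3,P4] Q1=[P1,P2] Q2=[]
t=22-23: P3@Q0 runs 1, rem=0, completes. Q0=[P4] Q1=[P1,P2] Q2=[]
t=23-24: P4@Q0 runs 1, rem=2, I/O yield, promote→Q0. Q0=[P4] Q1=[P1,P2] Q2=[]
t=24-25: P4@Q0 runs 1, rem=1, I/O yield, promote→Q0. Q0=[P4] Q1=[P1,P2] Q2=[]
t=25-26: P4@Q0 runs 1, rem=0, completes. Q0=[] Q1=[P1,P2] Q2=[]
t=26-31: P1@Q1 runs 5, rem=8, quantum used, demote→Q2. Q0=[] Q1=[P2] Q2=[P1]
t=31-36: P2@Q1 runs 5, rem=2, quantum used, demote→Q2. Q0=[] Q1=[] Q2=[P1,P2]
t=36-44: P1@Q2 runs 8, rem=0, completes. Q0=[] Q1=[] Q2=[P2]
t=44-46: P2@Q2 runs 2, rem=0, completes. Q0=[] Q1=[] Q2=[]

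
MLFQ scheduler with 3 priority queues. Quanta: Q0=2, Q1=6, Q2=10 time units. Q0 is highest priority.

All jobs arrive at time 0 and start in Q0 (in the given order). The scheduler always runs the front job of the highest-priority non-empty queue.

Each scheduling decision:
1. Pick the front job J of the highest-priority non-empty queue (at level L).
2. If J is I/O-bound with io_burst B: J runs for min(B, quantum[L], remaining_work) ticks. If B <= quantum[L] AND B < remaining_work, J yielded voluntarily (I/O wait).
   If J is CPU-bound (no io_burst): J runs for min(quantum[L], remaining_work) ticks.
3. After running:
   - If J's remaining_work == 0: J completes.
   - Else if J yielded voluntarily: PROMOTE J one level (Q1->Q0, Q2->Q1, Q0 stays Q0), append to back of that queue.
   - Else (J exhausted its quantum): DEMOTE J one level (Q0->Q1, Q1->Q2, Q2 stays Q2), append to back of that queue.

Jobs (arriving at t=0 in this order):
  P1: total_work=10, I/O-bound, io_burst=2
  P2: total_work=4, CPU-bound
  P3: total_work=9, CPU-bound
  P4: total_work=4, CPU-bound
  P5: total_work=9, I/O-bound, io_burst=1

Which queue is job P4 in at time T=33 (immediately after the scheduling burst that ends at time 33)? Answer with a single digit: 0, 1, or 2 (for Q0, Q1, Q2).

Answer: 1

Derivation:
t=0-2: P1@Q0 runs 2, rem=8, I/O yield, promote→Q0. Q0=[P2,P3,P4,P5,P1] Q1=[] Q2=[]
t=2-4: P2@Q0 runs 2, rem=2, quantum used, demote→Q1. Q0=[P3,P4,P5,P1] Q1=[P2] Q2=[]
t=4-6: P3@Q0 runs 2, rem=7, quantum used, demote→Q1. Q0=[P4,P5,P1] Q1=[P2,P3] Q2=[]
t=6-8: P4@Q0 runs 2, rem=2, quantum used, demote→Q1. Q0=[P5,P1] Q1=[P2,P3,P4] Q2=[]
t=8-9: P5@Q0 runs 1, rem=8, I/O yield, promote→Q0. Q0=[P1,P5] Q1=[P2,P3,P4] Q2=[]
t=9-11: P1@Q0 runs 2, rem=6, I/O yield, promote→Q0. Q0=[P5,P1] Q1=[P2,P3,P4] Q2=[]
t=11-12: P5@Q0 runs 1, rem=7, I/O yield, promote→Q0. Q0=[P1,P5] Q1=[P2,P3,P4] Q2=[]
t=12-14: P1@Q0 runs 2, rem=4, I/O yield, promote→Q0. Q0=[P5,P1] Q1=[P2,P3,P4] Q2=[]
t=14-15: P5@Q0 runs 1, rem=6, I/O yield, promote→Q0. Q0=[P1,P5] Q1=[P2,P3,P4] Q2=[]
t=15-17: P1@Q0 runs 2, rem=2, I/O yield, promote→Q0. Q0=[P5,P1] Q1=[P2,P3,P4] Q2=[]
t=17-18: P5@Q0 runs 1, rem=5, I/O yield, promote→Q0. Q0=[P1,P5] Q1=[P2,P3,P4] Q2=[]
t=18-20: P1@Q0 runs 2, rem=0, completes. Q0=[P5] Q1=[P2,P3,P4] Q2=[]
t=20-21: P5@Q0 runs 1, rem=4, I/O yield, promote→Q0. Q0=[P5] Q1=[P2,P3,P4] Q2=[]
t=21-22: P5@Q0 runs 1, rem=3, I/O yield, promote→Q0. Q0=[P5] Q1=[P2,P3,P4] Q2=[]
t=22-23: P5@Q0 runs 1, rem=2, I/O yield, promote→Q0. Q0=[P5] Q1=[P2,P3,P4] Q2=[]
t=23-24: P5@Q0 runs 1, rem=1, I/O yield, promote→Q0. Q0=[P5] Q1=[P2,P3,P4] Q2=[]
t=24-25: P5@Q0 runs 1, rem=0, completes. Q0=[] Q1=[P2,P3,P4] Q2=[]
t=25-27: P2@Q1 runs 2, rem=0, completes. Q0=[] Q1=[P3,P4] Q2=[]
t=27-33: P3@Q1 runs 6, rem=1, quantum used, demote→Q2. Q0=[] Q1=[P4] Q2=[P3]
t=33-35: P4@Q1 runs 2, rem=0, completes. Q0=[] Q1=[] Q2=[P3]
t=35-36: P3@Q2 runs 1, rem=0, completes. Q0=[] Q1=[] Q2=[]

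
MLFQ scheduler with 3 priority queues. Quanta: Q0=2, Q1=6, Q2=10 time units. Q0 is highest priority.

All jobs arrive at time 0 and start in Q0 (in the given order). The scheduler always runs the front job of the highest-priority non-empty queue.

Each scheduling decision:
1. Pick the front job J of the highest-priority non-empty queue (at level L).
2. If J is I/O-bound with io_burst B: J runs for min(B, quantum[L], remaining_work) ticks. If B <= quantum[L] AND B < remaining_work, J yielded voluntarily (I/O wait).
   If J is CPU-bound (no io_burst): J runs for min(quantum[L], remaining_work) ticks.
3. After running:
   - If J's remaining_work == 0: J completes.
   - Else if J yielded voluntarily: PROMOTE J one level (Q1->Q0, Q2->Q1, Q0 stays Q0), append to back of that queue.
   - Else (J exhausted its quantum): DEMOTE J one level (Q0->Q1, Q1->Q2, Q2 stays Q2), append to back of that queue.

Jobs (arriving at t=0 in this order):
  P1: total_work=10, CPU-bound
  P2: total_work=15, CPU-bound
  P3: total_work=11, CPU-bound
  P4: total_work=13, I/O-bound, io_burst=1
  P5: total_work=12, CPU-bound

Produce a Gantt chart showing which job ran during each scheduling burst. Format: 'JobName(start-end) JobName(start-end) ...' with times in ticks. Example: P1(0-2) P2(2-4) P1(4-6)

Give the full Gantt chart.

Answer: P1(0-2) P2(2-4) P3(4-6) P4(6-7) P5(7-9) P4(9-10) P4(10-11) P4(11-12) P4(12-13) P4(13-14) P4(14-15) P4(15-16) P4(16-17) P4(17-18) P4(18-19) P4(19-20) P4(20-21) P1(21-27) P2(27-33) P3(33-39) P5(39-45) P1(45-47) P2(47-54) P3(54-57) P5(57-61)

Derivation:
t=0-2: P1@Q0 runs 2, rem=8, quantum used, demote→Q1. Q0=[P2,P3,P4,P5] Q1=[P1] Q2=[]
t=2-4: P2@Q0 runs 2, rem=13, quantum used, demote→Q1. Q0=[P3,P4,P5] Q1=[P1,P2] Q2=[]
t=4-6: P3@Q0 runs 2, rem=9, quantum used, demote→Q1. Q0=[P4,P5] Q1=[P1,P2,P3] Q2=[]
t=6-7: P4@Q0 runs 1, rem=12, I/O yield, promote→Q0. Q0=[P5,P4] Q1=[P1,P2,P3] Q2=[]
t=7-9: P5@Q0 runs 2, rem=10, quantum used, demote→Q1. Q0=[P4] Q1=[P1,P2,P3,P5] Q2=[]
t=9-10: P4@Q0 runs 1, rem=11, I/O yield, promote→Q0. Q0=[P4] Q1=[P1,P2,P3,P5] Q2=[]
t=10-11: P4@Q0 runs 1, rem=10, I/O yield, promote→Q0. Q0=[P4] Q1=[P1,P2,P3,P5] Q2=[]
t=11-12: P4@Q0 runs 1, rem=9, I/O yield, promote→Q0. Q0=[P4] Q1=[P1,P2,P3,P5] Q2=[]
t=12-13: P4@Q0 runs 1, rem=8, I/O yield, promote→Q0. Q0=[P4] Q1=[P1,P2,P3,P5] Q2=[]
t=13-14: P4@Q0 runs 1, rem=7, I/O yield, promote→Q0. Q0=[P4] Q1=[P1,P2,P3,P5] Q2=[]
t=14-15: P4@Q0 runs 1, rem=6, I/O yield, promote→Q0. Q0=[P4] Q1=[P1,P2,P3,P5] Q2=[]
t=15-16: P4@Q0 runs 1, rem=5, I/O yield, promote→Q0. Q0=[P4] Q1=[P1,P2,P3,P5] Q2=[]
t=16-17: P4@Q0 runs 1, rem=4, I/O yield, promote→Q0. Q0=[P4] Q1=[P1,P2,P3,P5] Q2=[]
t=17-18: P4@Q0 runs 1, rem=3, I/O yield, promote→Q0. Q0=[P4] Q1=[P1,P2,P3,P5] Q2=[]
t=18-19: P4@Q0 runs 1, rem=2, I/O yield, promote→Q0. Q0=[P4] Q1=[P1,P2,P3,P5] Q2=[]
t=19-20: P4@Q0 runs 1, rem=1, I/O yield, promote→Q0. Q0=[P4] Q1=[P1,P2,P3,P5] Q2=[]
t=20-21: P4@Q0 runs 1, rem=0, completes. Q0=[] Q1=[P1,P2,P3,P5] Q2=[]
t=21-27: P1@Q1 runs 6, rem=2, quantum used, demote→Q2. Q0=[] Q1=[P2,P3,P5] Q2=[P1]
t=27-33: P2@Q1 runs 6, rem=7, quantum used, demote→Q2. Q0=[] Q1=[P3,P5] Q2=[P1,P2]
t=33-39: P3@Q1 runs 6, rem=3, quantum used, demote→Q2. Q0=[] Q1=[P5] Q2=[P1,P2,P3]
t=39-45: P5@Q1 runs 6, rem=4, quantum used, demote→Q2. Q0=[] Q1=[] Q2=[P1,P2,P3,P5]
t=45-47: P1@Q2 runs 2, rem=0, completes. Q0=[] Q1=[] Q2=[P2,P3,P5]
t=47-54: P2@Q2 runs 7, rem=0, completes. Q0=[] Q1=[] Q2=[P3,P5]
t=54-57: P3@Q2 runs 3, rem=0, completes. Q0=[] Q1=[] Q2=[P5]
t=57-61: P5@Q2 runs 4, rem=0, completes. Q0=[] Q1=[] Q2=[]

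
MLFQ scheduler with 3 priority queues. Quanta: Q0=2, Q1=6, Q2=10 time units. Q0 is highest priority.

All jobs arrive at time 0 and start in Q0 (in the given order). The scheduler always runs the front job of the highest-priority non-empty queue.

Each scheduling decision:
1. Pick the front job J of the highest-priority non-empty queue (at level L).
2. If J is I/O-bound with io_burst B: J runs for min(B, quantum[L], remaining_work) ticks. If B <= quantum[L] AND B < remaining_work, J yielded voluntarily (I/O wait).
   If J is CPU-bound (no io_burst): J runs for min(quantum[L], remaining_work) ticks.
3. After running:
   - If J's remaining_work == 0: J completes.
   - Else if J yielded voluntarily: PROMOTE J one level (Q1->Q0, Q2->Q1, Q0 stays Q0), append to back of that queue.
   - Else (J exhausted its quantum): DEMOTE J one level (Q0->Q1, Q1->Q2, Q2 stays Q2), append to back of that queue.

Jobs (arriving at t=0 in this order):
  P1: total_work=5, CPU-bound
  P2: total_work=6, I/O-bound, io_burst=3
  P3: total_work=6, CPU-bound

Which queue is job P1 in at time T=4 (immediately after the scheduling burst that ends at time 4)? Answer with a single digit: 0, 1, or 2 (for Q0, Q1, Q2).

Answer: 1

Derivation:
t=0-2: P1@Q0 runs 2, rem=3, quantum used, demote→Q1. Q0=[P2,P3] Q1=[P1] Q2=[]
t=2-4: P2@Q0 runs 2, rem=4, quantum used, demote→Q1. Q0=[P3] Q1=[P1,P2] Q2=[]
t=4-6: P3@Q0 runs 2, rem=4, quantum used, demote→Q1. Q0=[] Q1=[P1,P2,P3] Q2=[]
t=6-9: P1@Q1 runs 3, rem=0, completes. Q0=[] Q1=[P2,P3] Q2=[]
t=9-12: P2@Q1 runs 3, rem=1, I/O yield, promote→Q0. Q0=[P2] Q1=[P3] Q2=[]
t=12-13: P2@Q0 runs 1, rem=0, completes. Q0=[] Q1=[P3] Q2=[]
t=13-17: P3@Q1 runs 4, rem=0, completes. Q0=[] Q1=[] Q2=[]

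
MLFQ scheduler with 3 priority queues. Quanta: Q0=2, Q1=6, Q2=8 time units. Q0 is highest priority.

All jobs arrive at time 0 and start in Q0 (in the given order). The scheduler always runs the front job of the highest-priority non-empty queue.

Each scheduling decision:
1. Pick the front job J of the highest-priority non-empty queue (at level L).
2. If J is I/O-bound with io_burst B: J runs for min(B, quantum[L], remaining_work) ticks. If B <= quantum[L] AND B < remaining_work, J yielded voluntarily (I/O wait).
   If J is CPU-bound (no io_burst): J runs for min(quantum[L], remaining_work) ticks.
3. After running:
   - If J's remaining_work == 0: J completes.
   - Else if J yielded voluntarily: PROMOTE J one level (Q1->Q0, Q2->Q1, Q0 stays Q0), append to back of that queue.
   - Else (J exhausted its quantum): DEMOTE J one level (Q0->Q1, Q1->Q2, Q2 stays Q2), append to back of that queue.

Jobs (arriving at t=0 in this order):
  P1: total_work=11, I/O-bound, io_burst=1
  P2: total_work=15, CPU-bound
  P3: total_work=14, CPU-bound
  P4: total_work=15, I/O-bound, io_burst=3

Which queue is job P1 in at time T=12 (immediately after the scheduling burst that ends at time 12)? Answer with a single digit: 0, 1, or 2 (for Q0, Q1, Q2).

Answer: 0

Derivation:
t=0-1: P1@Q0 runs 1, rem=10, I/O yield, promote→Q0. Q0=[P2,P3,P4,P1] Q1=[] Q2=[]
t=1-3: P2@Q0 runs 2, rem=13, quantum used, demote→Q1. Q0=[P3,P4,P1] Q1=[P2] Q2=[]
t=3-5: P3@Q0 runs 2, rem=12, quantum used, demote→Q1. Q0=[P4,P1] Q1=[P2,P3] Q2=[]
t=5-7: P4@Q0 runs 2, rem=13, quantum used, demote→Q1. Q0=[P1] Q1=[P2,P3,P4] Q2=[]
t=7-8: P1@Q0 runs 1, rem=9, I/O yield, promote→Q0. Q0=[P1] Q1=[P2,P3,P4] Q2=[]
t=8-9: P1@Q0 runs 1, rem=8, I/O yield, promote→Q0. Q0=[P1] Q1=[P2,P3,P4] Q2=[]
t=9-10: P1@Q0 runs 1, rem=7, I/O yield, promote→Q0. Q0=[P1] Q1=[P2,P3,P4] Q2=[]
t=10-11: P1@Q0 runs 1, rem=6, I/O yield, promote→Q0. Q0=[P1] Q1=[P2,P3,P4] Q2=[]
t=11-12: P1@Q0 runs 1, rem=5, I/O yield, promote→Q0. Q0=[P1] Q1=[P2,P3,P4] Q2=[]
t=12-13: P1@Q0 runs 1, rem=4, I/O yield, promote→Q0. Q0=[P1] Q1=[P2,P3,P4] Q2=[]
t=13-14: P1@Q0 runs 1, rem=3, I/O yield, promote→Q0. Q0=[P1] Q1=[P2,P3,P4] Q2=[]
t=14-15: P1@Q0 runs 1, rem=2, I/O yield, promote→Q0. Q0=[P1] Q1=[P2,P3,P4] Q2=[]
t=15-16: P1@Q0 runs 1, rem=1, I/O yield, promote→Q0. Q0=[P1] Q1=[P2,P3,P4] Q2=[]
t=16-17: P1@Q0 runs 1, rem=0, completes. Q0=[] Q1=[P2,P3,P4] Q2=[]
t=17-23: P2@Q1 runs 6, rem=7, quantum used, demote→Q2. Q0=[] Q1=[P3,P4] Q2=[P2]
t=23-29: P3@Q1 runs 6, rem=6, quantum used, demote→Q2. Q0=[] Q1=[P4] Q2=[P2,P3]
t=29-32: P4@Q1 runs 3, rem=10, I/O yield, promote→Q0. Q0=[P4] Q1=[] Q2=[P2,P3]
t=32-34: P4@Q0 runs 2, rem=8, quantum used, demote→Q1. Q0=[] Q1=[P4] Q2=[P2,P3]
t=34-37: P4@Q1 runs 3, rem=5, I/O yield, promote→Q0. Q0=[P4] Q1=[] Q2=[P2,P3]
t=37-39: P4@Q0 runs 2, rem=3, quantum used, demote→Q1. Q0=[] Q1=[P4] Q2=[P2,P3]
t=39-42: P4@Q1 runs 3, rem=0, completes. Q0=[] Q1=[] Q2=[P2,P3]
t=42-49: P2@Q2 runs 7, rem=0, completes. Q0=[] Q1=[] Q2=[P3]
t=49-55: P3@Q2 runs 6, rem=0, completes. Q0=[] Q1=[] Q2=[]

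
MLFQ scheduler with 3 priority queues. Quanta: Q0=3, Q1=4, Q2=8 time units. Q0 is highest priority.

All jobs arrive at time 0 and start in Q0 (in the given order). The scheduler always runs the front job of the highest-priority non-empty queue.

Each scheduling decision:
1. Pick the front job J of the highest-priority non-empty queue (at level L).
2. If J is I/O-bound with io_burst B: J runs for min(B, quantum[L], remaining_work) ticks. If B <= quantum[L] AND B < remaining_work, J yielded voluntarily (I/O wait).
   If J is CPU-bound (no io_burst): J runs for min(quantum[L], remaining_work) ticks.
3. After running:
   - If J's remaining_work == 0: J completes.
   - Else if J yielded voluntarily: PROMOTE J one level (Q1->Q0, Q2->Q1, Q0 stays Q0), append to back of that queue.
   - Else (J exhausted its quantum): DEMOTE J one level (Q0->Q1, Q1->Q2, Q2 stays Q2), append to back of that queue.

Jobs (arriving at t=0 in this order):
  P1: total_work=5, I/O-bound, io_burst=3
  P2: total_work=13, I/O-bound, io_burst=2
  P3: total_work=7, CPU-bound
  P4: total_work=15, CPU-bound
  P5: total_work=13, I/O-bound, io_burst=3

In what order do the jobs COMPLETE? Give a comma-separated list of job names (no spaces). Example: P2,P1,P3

Answer: P1,P5,P2,P3,P4

Derivation:
t=0-3: P1@Q0 runs 3, rem=2, I/O yield, promote→Q0. Q0=[P2,P3,P4,P5,P1] Q1=[] Q2=[]
t=3-5: P2@Q0 runs 2, rem=11, I/O yield, promote→Q0. Q0=[P3,P4,P5,P1,P2] Q1=[] Q2=[]
t=5-8: P3@Q0 runs 3, rem=4, quantum used, demote→Q1. Q0=[P4,P5,P1,P2] Q1=[P3] Q2=[]
t=8-11: P4@Q0 runs 3, rem=12, quantum used, demote→Q1. Q0=[P5,P1,P2] Q1=[P3,P4] Q2=[]
t=11-14: P5@Q0 runs 3, rem=10, I/O yield, promote→Q0. Q0=[P1,P2,P5] Q1=[P3,P4] Q2=[]
t=14-16: P1@Q0 runs 2, rem=0, completes. Q0=[P2,P5] Q1=[P3,P4] Q2=[]
t=16-18: P2@Q0 runs 2, rem=9, I/O yield, promote→Q0. Q0=[P5,P2] Q1=[P3,P4] Q2=[]
t=18-21: P5@Q0 runs 3, rem=7, I/O yield, promote→Q0. Q0=[P2,P5] Q1=[P3,P4] Q2=[]
t=21-23: P2@Q0 runs 2, rem=7, I/O yield, promote→Q0. Q0=[P5,P2] Q1=[P3,P4] Q2=[]
t=23-26: P5@Q0 runs 3, rem=4, I/O yield, promote→Q0. Q0=[P2,P5] Q1=[P3,P4] Q2=[]
t=26-28: P2@Q0 runs 2, rem=5, I/O yield, promote→Q0. Q0=[P5,P2] Q1=[P3,P4] Q2=[]
t=28-31: P5@Q0 runs 3, rem=1, I/O yield, promote→Q0. Q0=[P2,P5] Q1=[P3,P4] Q2=[]
t=31-33: P2@Q0 runs 2, rem=3, I/O yield, promote→Q0. Q0=[P5,P2] Q1=[P3,P4] Q2=[]
t=33-34: P5@Q0 runs 1, rem=0, completes. Q0=[P2] Q1=[P3,P4] Q2=[]
t=34-36: P2@Q0 runs 2, rem=1, I/O yield, promote→Q0. Q0=[P2] Q1=[P3,P4] Q2=[]
t=36-37: P2@Q0 runs 1, rem=0, completes. Q0=[] Q1=[P3,P4] Q2=[]
t=37-41: P3@Q1 runs 4, rem=0, completes. Q0=[] Q1=[P4] Q2=[]
t=41-45: P4@Q1 runs 4, rem=8, quantum used, demote→Q2. Q0=[] Q1=[] Q2=[P4]
t=45-53: P4@Q2 runs 8, rem=0, completes. Q0=[] Q1=[] Q2=[]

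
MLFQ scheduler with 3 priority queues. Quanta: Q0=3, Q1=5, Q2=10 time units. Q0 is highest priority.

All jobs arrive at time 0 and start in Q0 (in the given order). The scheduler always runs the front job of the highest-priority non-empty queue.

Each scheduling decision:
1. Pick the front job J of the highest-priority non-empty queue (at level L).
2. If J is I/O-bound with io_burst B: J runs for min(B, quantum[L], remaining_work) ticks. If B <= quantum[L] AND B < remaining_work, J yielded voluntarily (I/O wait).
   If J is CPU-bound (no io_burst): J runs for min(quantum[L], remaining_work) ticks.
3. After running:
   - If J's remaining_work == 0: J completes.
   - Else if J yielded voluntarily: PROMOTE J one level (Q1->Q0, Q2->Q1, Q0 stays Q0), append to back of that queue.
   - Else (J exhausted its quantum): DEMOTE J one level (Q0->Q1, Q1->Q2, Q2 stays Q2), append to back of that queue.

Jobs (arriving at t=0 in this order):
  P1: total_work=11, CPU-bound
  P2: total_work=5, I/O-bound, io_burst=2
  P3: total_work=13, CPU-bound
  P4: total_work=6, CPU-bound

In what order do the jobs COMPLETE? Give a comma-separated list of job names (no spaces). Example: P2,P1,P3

Answer: P2,P4,P1,P3

Derivation:
t=0-3: P1@Q0 runs 3, rem=8, quantum used, demote→Q1. Q0=[P2,P3,P4] Q1=[P1] Q2=[]
t=3-5: P2@Q0 runs 2, rem=3, I/O yield, promote→Q0. Q0=[P3,P4,P2] Q1=[P1] Q2=[]
t=5-8: P3@Q0 runs 3, rem=10, quantum used, demote→Q1. Q0=[P4,P2] Q1=[P1,P3] Q2=[]
t=8-11: P4@Q0 runs 3, rem=3, quantum used, demote→Q1. Q0=[P2] Q1=[P1,P3,P4] Q2=[]
t=11-13: P2@Q0 runs 2, rem=1, I/O yield, promote→Q0. Q0=[P2] Q1=[P1,P3,P4] Q2=[]
t=13-14: P2@Q0 runs 1, rem=0, completes. Q0=[] Q1=[P1,P3,P4] Q2=[]
t=14-19: P1@Q1 runs 5, rem=3, quantum used, demote→Q2. Q0=[] Q1=[P3,P4] Q2=[P1]
t=19-24: P3@Q1 runs 5, rem=5, quantum used, demote→Q2. Q0=[] Q1=[P4] Q2=[P1,P3]
t=24-27: P4@Q1 runs 3, rem=0, completes. Q0=[] Q1=[] Q2=[P1,P3]
t=27-30: P1@Q2 runs 3, rem=0, completes. Q0=[] Q1=[] Q2=[P3]
t=30-35: P3@Q2 runs 5, rem=0, completes. Q0=[] Q1=[] Q2=[]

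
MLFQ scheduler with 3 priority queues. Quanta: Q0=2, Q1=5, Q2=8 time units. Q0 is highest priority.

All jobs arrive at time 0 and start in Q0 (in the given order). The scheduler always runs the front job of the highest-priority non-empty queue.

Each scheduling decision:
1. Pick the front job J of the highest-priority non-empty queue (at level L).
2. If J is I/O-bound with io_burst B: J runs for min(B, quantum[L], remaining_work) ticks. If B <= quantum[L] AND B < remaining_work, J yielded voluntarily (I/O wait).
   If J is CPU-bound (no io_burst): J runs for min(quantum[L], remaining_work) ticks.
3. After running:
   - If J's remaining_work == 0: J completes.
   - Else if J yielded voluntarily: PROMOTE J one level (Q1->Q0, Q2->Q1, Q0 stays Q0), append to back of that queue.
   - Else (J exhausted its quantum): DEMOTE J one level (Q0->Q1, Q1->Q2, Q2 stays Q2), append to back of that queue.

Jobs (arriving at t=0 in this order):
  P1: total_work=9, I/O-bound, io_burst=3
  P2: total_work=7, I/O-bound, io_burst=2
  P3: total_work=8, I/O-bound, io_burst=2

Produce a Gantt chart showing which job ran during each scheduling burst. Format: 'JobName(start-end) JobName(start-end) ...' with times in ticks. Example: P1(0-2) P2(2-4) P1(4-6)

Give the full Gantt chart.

t=0-2: P1@Q0 runs 2, rem=7, quantum used, demote→Q1. Q0=[P2,P3] Q1=[P1] Q2=[]
t=2-4: P2@Q0 runs 2, rem=5, I/O yield, promote→Q0. Q0=[P3,P2] Q1=[P1] Q2=[]
t=4-6: P3@Q0 runs 2, rem=6, I/O yield, promote→Q0. Q0=[P2,P3] Q1=[P1] Q2=[]
t=6-8: P2@Q0 runs 2, rem=3, I/O yield, promote→Q0. Q0=[P3,P2] Q1=[P1] Q2=[]
t=8-10: P3@Q0 runs 2, rem=4, I/O yield, promote→Q0. Q0=[P2,P3] Q1=[P1] Q2=[]
t=10-12: P2@Q0 runs 2, rem=1, I/O yield, promote→Q0. Q0=[P3,P2] Q1=[P1] Q2=[]
t=12-14: P3@Q0 runs 2, rem=2, I/O yield, promote→Q0. Q0=[P2,P3] Q1=[P1] Q2=[]
t=14-15: P2@Q0 runs 1, rem=0, completes. Q0=[P3] Q1=[P1] Q2=[]
t=15-17: P3@Q0 runs 2, rem=0, completes. Q0=[] Q1=[P1] Q2=[]
t=17-20: P1@Q1 runs 3, rem=4, I/O yield, promote→Q0. Q0=[P1] Q1=[] Q2=[]
t=20-22: P1@Q0 runs 2, rem=2, quantum used, demote→Q1. Q0=[] Q1=[P1] Q2=[]
t=22-24: P1@Q1 runs 2, rem=0, completes. Q0=[] Q1=[] Q2=[]

Answer: P1(0-2) P2(2-4) P3(4-6) P2(6-8) P3(8-10) P2(10-12) P3(12-14) P2(14-15) P3(15-17) P1(17-20) P1(20-22) P1(22-24)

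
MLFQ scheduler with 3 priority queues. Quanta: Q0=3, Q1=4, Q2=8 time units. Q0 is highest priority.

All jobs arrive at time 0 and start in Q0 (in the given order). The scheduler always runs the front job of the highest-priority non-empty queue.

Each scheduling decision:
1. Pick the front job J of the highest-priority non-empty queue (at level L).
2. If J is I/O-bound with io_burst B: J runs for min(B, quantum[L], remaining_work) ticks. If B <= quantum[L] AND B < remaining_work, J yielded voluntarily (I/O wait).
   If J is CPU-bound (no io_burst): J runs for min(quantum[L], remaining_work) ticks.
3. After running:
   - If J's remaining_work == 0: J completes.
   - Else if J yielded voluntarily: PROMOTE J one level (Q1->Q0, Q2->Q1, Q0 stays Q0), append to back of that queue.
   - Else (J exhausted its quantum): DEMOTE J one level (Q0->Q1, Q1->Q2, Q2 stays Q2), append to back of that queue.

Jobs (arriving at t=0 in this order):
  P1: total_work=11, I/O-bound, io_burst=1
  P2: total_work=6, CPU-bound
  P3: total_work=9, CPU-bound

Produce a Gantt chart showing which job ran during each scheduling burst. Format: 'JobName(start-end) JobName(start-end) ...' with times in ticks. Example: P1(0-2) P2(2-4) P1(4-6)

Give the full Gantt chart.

t=0-1: P1@Q0 runs 1, rem=10, I/O yield, promote→Q0. Q0=[P2,P3,P1] Q1=[] Q2=[]
t=1-4: P2@Q0 runs 3, rem=3, quantum used, demote→Q1. Q0=[P3,P1] Q1=[P2] Q2=[]
t=4-7: P3@Q0 runs 3, rem=6, quantum used, demote→Q1. Q0=[P1] Q1=[P2,P3] Q2=[]
t=7-8: P1@Q0 runs 1, rem=9, I/O yield, promote→Q0. Q0=[P1] Q1=[P2,P3] Q2=[]
t=8-9: P1@Q0 runs 1, rem=8, I/O yield, promote→Q0. Q0=[P1] Q1=[P2,P3] Q2=[]
t=9-10: P1@Q0 runs 1, rem=7, I/O yield, promote→Q0. Q0=[P1] Q1=[P2,P3] Q2=[]
t=10-11: P1@Q0 runs 1, rem=6, I/O yield, promote→Q0. Q0=[P1] Q1=[P2,P3] Q2=[]
t=11-12: P1@Q0 runs 1, rem=5, I/O yield, promote→Q0. Q0=[P1] Q1=[P2,P3] Q2=[]
t=12-13: P1@Q0 runs 1, rem=4, I/O yield, promote→Q0. Q0=[P1] Q1=[P2,P3] Q2=[]
t=13-14: P1@Q0 runs 1, rem=3, I/O yield, promote→Q0. Q0=[P1] Q1=[P2,P3] Q2=[]
t=14-15: P1@Q0 runs 1, rem=2, I/O yield, promote→Q0. Q0=[P1] Q1=[P2,P3] Q2=[]
t=15-16: P1@Q0 runs 1, rem=1, I/O yield, promote→Q0. Q0=[P1] Q1=[P2,P3] Q2=[]
t=16-17: P1@Q0 runs 1, rem=0, completes. Q0=[] Q1=[P2,P3] Q2=[]
t=17-20: P2@Q1 runs 3, rem=0, completes. Q0=[] Q1=[P3] Q2=[]
t=20-24: P3@Q1 runs 4, rem=2, quantum used, demote→Q2. Q0=[] Q1=[] Q2=[P3]
t=24-26: P3@Q2 runs 2, rem=0, completes. Q0=[] Q1=[] Q2=[]

Answer: P1(0-1) P2(1-4) P3(4-7) P1(7-8) P1(8-9) P1(9-10) P1(10-11) P1(11-12) P1(12-13) P1(13-14) P1(14-15) P1(15-16) P1(16-17) P2(17-20) P3(20-24) P3(24-26)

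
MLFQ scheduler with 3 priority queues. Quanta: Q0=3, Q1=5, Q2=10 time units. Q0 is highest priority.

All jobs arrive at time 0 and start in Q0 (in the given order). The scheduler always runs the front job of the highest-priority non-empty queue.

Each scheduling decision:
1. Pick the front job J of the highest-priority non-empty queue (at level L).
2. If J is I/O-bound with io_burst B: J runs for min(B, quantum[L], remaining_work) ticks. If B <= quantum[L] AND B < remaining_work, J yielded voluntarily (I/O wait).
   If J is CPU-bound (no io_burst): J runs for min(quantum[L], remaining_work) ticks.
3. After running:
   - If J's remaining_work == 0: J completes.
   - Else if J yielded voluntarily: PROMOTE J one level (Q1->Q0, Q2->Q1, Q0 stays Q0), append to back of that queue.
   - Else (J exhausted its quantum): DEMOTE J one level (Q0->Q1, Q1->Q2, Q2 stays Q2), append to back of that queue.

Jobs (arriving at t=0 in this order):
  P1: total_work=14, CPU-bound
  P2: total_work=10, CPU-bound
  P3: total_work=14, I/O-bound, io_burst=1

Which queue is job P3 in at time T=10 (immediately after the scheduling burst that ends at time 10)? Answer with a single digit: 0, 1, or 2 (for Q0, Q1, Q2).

t=0-3: P1@Q0 runs 3, rem=11, quantum used, demote→Q1. Q0=[P2,P3] Q1=[P1] Q2=[]
t=3-6: P2@Q0 runs 3, rem=7, quantum used, demote→Q1. Q0=[P3] Q1=[P1,P2] Q2=[]
t=6-7: P3@Q0 runs 1, rem=13, I/O yield, promote→Q0. Q0=[P3] Q1=[P1,P2] Q2=[]
t=7-8: P3@Q0 runs 1, rem=12, I/O yield, promote→Q0. Q0=[P3] Q1=[P1,P2] Q2=[]
t=8-9: P3@Q0 runs 1, rem=11, I/O yield, promote→Q0. Q0=[P3] Q1=[P1,P2] Q2=[]
t=9-10: P3@Q0 runs 1, rem=10, I/O yield, promote→Q0. Q0=[P3] Q1=[P1,P2] Q2=[]
t=10-11: P3@Q0 runs 1, rem=9, I/O yield, promote→Q0. Q0=[P3] Q1=[P1,P2] Q2=[]
t=11-12: P3@Q0 runs 1, rem=8, I/O yield, promote→Q0. Q0=[P3] Q1=[P1,P2] Q2=[]
t=12-13: P3@Q0 runs 1, rem=7, I/O yield, promote→Q0. Q0=[P3] Q1=[P1,P2] Q2=[]
t=13-14: P3@Q0 runs 1, rem=6, I/O yield, promote→Q0. Q0=[P3] Q1=[P1,P2] Q2=[]
t=14-15: P3@Q0 runs 1, rem=5, I/O yield, promote→Q0. Q0=[P3] Q1=[P1,P2] Q2=[]
t=15-16: P3@Q0 runs 1, rem=4, I/O yield, promote→Q0. Q0=[P3] Q1=[P1,P2] Q2=[]
t=16-17: P3@Q0 runs 1, rem=3, I/O yield, promote→Q0. Q0=[P3] Q1=[P1,P2] Q2=[]
t=17-18: P3@Q0 runs 1, rem=2, I/O yield, promote→Q0. Q0=[P3] Q1=[P1,P2] Q2=[]
t=18-19: P3@Q0 runs 1, rem=1, I/O yield, promote→Q0. Q0=[P3] Q1=[P1,P2] Q2=[]
t=19-20: P3@Q0 runs 1, rem=0, completes. Q0=[] Q1=[P1,P2] Q2=[]
t=20-25: P1@Q1 runs 5, rem=6, quantum used, demote→Q2. Q0=[] Q1=[P2] Q2=[P1]
t=25-30: P2@Q1 runs 5, rem=2, quantum used, demote→Q2. Q0=[] Q1=[] Q2=[P1,P2]
t=30-36: P1@Q2 runs 6, rem=0, completes. Q0=[] Q1=[] Q2=[P2]
t=36-38: P2@Q2 runs 2, rem=0, completes. Q0=[] Q1=[] Q2=[]

Answer: 0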